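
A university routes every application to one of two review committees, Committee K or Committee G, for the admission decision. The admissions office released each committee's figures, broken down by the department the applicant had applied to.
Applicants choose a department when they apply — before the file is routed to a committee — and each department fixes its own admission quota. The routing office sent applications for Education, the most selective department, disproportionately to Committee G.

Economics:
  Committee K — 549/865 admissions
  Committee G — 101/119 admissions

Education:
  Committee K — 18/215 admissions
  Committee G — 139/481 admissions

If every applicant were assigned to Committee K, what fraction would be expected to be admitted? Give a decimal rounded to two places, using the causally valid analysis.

0.41

Here department is a common cause — it drives both which review committee a case falls under and the outcome. The crude comparison mixes populations; the stratum-specific rates are the causally relevant ones.
Standardising Committee K to the population department mix: 0.586·549/865 + 0.414·18/215 = 0.406.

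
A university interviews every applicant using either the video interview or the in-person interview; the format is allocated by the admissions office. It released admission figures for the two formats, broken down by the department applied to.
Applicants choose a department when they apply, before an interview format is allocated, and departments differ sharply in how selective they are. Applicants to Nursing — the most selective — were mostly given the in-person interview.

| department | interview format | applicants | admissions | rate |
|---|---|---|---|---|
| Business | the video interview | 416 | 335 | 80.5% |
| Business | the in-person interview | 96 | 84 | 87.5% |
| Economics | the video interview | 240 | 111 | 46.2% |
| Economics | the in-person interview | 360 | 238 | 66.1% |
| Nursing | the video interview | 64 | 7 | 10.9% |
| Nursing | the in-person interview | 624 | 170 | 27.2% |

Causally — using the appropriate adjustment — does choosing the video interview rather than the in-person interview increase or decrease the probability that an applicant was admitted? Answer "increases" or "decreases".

Here department is a common cause — it drives both which interview format a case falls under and the outcome. The crude comparison mixes populations; the stratum-specific rates are the causally relevant ones.
Within each level — Business: 80.5% vs 87.5%; Economics: 46.2% vs 66.1%; Nursing: 10.9% vs 27.2% — the in-person interview is higher every time.

decreases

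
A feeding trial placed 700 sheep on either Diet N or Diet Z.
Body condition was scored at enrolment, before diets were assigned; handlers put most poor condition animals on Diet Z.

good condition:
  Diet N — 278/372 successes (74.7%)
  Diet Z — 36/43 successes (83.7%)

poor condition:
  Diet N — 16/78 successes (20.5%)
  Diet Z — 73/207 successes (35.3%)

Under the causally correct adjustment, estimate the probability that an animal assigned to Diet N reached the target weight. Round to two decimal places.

0.53

Starting body condition differs across diets for reasons unrelated to any effect of the diet itself, and it separately predicts the outcome — a classic confounder. We must compare within starting body condition levels.
Standardising Diet N to the population starting body condition mix: 0.593·278/372 + 0.407·16/78 = 0.527.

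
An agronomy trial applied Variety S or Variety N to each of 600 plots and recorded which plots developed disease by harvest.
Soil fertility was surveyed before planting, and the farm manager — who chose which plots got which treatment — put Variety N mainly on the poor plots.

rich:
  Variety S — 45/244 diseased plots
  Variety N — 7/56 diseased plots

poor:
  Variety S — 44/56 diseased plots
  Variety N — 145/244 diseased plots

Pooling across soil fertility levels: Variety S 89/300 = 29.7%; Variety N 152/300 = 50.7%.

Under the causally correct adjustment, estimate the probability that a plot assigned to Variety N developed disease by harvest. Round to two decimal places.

0.36

Variety N is lower inside every soil fertility stratum but Variety S is lower in aggregate. Whether to stratify depends on how soil fertility relates to the variety.
The imbalance in soil fertility arose from how plots were allocated, not from anything the variety did; and soil fertility independently affects the outcome. The pooled gap is confounded — condition on soil fertility.
Standardising Variety N to the population soil fertility mix: 0.500·7/56 + 0.500·145/244 = 0.360.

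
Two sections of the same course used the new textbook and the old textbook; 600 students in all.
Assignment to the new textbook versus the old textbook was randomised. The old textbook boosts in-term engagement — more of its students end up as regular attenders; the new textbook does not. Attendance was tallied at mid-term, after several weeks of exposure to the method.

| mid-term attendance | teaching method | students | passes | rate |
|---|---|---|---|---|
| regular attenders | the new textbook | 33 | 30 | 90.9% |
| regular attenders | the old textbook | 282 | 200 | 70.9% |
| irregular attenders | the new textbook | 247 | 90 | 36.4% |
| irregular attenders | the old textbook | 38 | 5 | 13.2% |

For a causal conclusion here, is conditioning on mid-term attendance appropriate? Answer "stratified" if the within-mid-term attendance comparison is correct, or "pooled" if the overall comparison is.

pooled

Stratifying would compare teaching methods among students the teaching methods themselves sorted into mid-term attendance groups — a form of selection on an intermediate. The unconditioned pooled rates give the total causal effect.
Pooled: the new textbook 42.9% vs the old textbook 64.1%; the old textbook is higher overall.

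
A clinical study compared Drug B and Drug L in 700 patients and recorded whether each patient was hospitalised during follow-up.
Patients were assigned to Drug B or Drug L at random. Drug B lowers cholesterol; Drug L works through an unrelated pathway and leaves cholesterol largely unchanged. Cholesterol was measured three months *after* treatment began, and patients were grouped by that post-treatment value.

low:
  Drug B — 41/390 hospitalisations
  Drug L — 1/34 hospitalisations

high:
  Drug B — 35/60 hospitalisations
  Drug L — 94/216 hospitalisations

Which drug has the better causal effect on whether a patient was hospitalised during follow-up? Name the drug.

Drug B

Within every cholesterol level Drug L has the lower rate, yet pooled Drug B does — Simpson's reversal.
Cholesterol here is a post-treatment variable shaped by the drug; conditioning on it would introduce bias rather than remove it. The overall comparison is the causal one.
Pooled: Drug B 16.9% vs Drug L 38.0%; Drug B is lower overall.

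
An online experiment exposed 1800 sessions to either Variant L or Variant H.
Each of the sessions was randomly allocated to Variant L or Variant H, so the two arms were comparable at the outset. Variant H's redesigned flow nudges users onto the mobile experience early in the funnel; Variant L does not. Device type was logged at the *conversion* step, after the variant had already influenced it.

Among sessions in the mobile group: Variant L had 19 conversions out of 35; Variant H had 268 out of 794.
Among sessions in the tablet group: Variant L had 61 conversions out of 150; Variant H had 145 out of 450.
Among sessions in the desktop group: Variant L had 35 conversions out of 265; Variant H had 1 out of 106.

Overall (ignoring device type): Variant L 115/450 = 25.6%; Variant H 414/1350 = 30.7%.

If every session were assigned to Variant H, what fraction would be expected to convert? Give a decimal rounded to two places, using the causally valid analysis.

The device type-specific comparison favours Variant L throughout, but the pooled figures favour Variant H. The question is whether to condition on device type.
Stratifying would compare variants among sessions the variants themselves sorted into device type groups — a form of selection on an intermediate. The unconditioned pooled rates give the total causal effect.
So P(outcome | do(Variant H)) is just the pooled rate for Variant H: 414/1350 = 0.307.

0.31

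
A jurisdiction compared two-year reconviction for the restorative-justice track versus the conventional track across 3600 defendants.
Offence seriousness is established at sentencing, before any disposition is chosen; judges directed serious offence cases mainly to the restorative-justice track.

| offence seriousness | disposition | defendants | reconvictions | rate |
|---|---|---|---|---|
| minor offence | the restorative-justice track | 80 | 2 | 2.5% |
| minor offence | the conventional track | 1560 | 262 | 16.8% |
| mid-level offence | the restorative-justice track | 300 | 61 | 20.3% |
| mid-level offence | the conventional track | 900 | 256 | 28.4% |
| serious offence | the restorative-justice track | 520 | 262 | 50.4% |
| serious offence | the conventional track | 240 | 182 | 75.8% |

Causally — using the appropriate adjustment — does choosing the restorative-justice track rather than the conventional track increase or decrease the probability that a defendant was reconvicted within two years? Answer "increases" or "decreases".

decreases

Offence seriousness is set before the disposition has any effect — it is not caused by the disposition — and it independently drives the outcome. That makes it a confounder, so the causal comparison is within offence seriousness levels.
Within each level — minor offence: 2.5% vs 16.8%; mid-level offence: 20.3% vs 28.4%; serious offence: 50.4% vs 75.8% — the restorative-justice track is lower every time.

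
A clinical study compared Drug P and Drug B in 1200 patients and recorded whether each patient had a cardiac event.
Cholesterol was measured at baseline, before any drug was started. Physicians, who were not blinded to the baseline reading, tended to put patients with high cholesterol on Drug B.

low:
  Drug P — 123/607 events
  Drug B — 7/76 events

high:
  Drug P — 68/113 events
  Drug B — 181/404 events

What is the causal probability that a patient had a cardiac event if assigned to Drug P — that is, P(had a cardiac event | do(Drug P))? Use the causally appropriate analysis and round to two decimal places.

0.37

Here cholesterol is a common cause — it drives both which drug a case falls under and the outcome. The crude comparison mixes populations; the stratum-specific rates are the causally relevant ones.
Standardising Drug P to the population cholesterol mix: 0.569·123/607 + 0.431·68/113 = 0.375.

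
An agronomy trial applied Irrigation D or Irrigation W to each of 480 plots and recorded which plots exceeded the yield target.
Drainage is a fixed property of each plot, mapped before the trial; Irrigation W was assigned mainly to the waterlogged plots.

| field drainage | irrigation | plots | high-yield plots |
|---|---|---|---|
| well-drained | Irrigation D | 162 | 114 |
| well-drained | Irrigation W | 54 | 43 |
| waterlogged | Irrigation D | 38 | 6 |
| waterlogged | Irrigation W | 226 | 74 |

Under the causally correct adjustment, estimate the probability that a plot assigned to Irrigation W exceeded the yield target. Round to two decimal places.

The field drainage-specific comparison favours Irrigation W throughout, but the pooled figures favour Irrigation D. The question is whether to condition on field drainage.
Here field drainage is a common cause — it drives both which irrigation a case falls under and the outcome. The crude comparison mixes populations; the stratum-specific rates are the causally relevant ones.
Standardising Irrigation W to the population field drainage mix: 0.450·43/54 + 0.550·74/226 = 0.538.

0.54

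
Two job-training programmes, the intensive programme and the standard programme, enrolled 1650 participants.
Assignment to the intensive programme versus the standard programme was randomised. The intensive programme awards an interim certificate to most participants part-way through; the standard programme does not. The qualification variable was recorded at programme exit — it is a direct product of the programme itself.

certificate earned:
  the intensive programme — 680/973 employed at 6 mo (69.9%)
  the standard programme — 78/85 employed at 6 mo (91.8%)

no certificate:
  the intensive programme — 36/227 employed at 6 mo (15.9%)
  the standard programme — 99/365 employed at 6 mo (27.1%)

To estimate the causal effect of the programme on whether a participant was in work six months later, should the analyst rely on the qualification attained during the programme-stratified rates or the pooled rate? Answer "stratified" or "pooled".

pooled

The qualification attained during the programme-specific comparison favours the standard programme throughout, but the pooled figures favour the intensive programme. The question is whether to condition on qualification attained during the programme.
The distribution of qualification attained during the programme is itself part of what the programme does — it is an intermediate outcome. Holding it fixed would remove that part of the effect; the total effect is the pooled difference.
Pooled: the intensive programme 59.7% vs the standard programme 39.3%; the intensive programme is higher overall.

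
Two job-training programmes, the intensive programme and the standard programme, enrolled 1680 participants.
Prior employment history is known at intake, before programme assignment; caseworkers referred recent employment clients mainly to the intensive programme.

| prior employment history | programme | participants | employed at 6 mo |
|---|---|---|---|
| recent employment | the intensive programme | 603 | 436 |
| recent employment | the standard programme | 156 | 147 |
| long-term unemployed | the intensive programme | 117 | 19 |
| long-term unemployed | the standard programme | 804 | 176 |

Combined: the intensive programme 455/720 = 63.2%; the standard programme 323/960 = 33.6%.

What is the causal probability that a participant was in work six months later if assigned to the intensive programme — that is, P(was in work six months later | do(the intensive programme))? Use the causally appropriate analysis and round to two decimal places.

Within every prior employment history level the standard programme has the higher rate, yet pooled the intensive programme does — Simpson's reversal.
Nothing the programme does changes prior employment history; the imbalance is an allocation artefact. With prior employment history also predicting the outcome, the pooled figure is confounded, and the within-stratum comparison is the causal one.
Standardising the intensive programme to the population prior employment history mix: 0.452·436/603 + 0.548·19/117 = 0.416.

0.42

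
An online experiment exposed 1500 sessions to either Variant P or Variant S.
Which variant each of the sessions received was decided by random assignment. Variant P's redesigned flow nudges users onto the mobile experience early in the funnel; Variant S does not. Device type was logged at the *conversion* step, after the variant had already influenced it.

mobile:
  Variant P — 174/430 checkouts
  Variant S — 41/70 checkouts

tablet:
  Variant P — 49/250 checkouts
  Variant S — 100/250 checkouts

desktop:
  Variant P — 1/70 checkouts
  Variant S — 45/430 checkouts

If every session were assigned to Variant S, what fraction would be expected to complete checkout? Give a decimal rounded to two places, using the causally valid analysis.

0.25

Within every device type level Variant S has the higher rate, yet pooled Variant P does — Simpson's reversal.
Device type lies on the pathway variant → device type → outcome, so adjusting for it blocks the indirect effect. For the total causal effect of variant, use the unadjusted pooled rates.
So P(outcome | do(Variant S)) is just the pooled rate for Variant S: 186/750 = 0.248.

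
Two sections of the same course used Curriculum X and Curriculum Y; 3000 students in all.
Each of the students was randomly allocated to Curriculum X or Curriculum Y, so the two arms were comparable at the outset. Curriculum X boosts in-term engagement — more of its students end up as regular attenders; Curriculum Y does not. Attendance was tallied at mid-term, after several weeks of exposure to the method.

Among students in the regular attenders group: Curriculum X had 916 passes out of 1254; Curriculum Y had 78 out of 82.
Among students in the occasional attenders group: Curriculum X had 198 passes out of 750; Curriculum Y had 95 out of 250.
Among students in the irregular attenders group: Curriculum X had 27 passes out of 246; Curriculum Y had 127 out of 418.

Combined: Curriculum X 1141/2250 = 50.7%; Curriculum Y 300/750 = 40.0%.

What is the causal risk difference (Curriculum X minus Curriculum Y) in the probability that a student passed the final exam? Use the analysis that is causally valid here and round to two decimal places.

+0.11

Within every mid-term attendance level Curriculum Y has the higher rate, yet pooled Curriculum X does — Simpson's reversal.
Mid-term attendance lies on the pathway teaching method → mid-term attendance → outcome, so adjusting for it blocks the indirect effect. For the total causal effect of teaching method, use the unadjusted pooled rates.
The causal difference is the pooled difference: 0.507 − 0.400 = +0.107.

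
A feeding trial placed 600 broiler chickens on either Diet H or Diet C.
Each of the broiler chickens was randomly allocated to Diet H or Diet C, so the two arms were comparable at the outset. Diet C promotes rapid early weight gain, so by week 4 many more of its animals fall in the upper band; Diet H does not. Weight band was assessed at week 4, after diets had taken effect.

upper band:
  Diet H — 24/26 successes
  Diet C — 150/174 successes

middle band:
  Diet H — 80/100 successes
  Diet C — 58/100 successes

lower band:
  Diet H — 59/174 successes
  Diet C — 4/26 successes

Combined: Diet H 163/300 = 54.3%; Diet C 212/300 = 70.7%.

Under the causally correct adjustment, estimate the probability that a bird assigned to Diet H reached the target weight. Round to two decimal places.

Week-4 weight band is downstream of the diet. One should not condition on a consequence of treatment, so the overall rates are the right comparison.
So P(outcome | do(Diet H)) is just the pooled rate for Diet H: 163/300 = 0.543.

0.54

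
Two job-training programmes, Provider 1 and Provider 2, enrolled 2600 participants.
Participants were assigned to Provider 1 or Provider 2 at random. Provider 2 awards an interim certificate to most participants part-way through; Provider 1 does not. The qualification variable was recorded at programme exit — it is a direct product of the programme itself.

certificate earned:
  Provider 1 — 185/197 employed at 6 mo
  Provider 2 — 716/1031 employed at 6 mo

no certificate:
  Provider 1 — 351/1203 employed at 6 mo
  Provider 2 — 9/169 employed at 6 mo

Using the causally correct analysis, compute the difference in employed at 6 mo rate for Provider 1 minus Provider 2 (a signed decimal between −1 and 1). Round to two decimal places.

Within every qualification attained during the programme level Provider 1 has the higher rate, yet pooled Provider 2 does — Simpson's reversal.
Qualification attained during the programme here is a post-treatment variable shaped by the programme; conditioning on it would introduce bias rather than remove it. The overall comparison is the causal one.
The causal difference is the pooled difference: 0.383 − 0.604 = -0.221.

-0.22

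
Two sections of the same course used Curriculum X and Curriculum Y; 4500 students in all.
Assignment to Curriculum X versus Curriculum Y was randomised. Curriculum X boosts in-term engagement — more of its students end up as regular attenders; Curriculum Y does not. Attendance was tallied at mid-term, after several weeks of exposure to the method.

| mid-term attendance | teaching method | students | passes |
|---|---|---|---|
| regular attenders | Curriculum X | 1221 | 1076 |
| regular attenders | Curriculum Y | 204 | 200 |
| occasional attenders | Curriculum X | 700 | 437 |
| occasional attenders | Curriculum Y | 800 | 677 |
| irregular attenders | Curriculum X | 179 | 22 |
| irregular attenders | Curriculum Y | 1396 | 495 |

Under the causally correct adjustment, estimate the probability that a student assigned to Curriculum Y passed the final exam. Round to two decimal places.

0.57

Because the teaching method influences mid-term attendance, mid-term attendance is a post-treatment mediator, not a confounder. Stratifying on it would bias the estimate; the causal effect is the crude pooled difference.
So P(outcome | do(Curriculum Y)) is just the pooled rate for Curriculum Y: 1372/2400 = 0.572.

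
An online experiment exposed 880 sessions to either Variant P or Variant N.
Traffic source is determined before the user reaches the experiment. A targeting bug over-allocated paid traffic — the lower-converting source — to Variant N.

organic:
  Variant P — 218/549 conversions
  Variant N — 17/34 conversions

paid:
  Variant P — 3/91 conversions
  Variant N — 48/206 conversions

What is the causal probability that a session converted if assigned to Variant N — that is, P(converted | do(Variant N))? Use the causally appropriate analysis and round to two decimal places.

Since traffic source is a pre-existing factor (not a product of the variant) and it affects the outcome on its own, it is a confounder. The stratified rates, not the pooled rate, identify the causal effect.
Standardising Variant N to the population traffic source mix: 0.662·17/34 + 0.338·48/206 = 0.410.

0.41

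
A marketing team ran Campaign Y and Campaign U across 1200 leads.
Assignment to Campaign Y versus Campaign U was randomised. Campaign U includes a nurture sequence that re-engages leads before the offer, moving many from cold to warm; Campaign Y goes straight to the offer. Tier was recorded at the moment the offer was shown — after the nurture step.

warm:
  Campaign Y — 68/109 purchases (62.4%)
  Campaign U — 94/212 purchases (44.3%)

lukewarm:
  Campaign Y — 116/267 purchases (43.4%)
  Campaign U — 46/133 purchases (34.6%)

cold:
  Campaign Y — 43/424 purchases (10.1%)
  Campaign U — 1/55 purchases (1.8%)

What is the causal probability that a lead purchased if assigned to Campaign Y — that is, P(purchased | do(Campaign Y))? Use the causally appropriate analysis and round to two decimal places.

Engagement tier lies on the pathway campaign → engagement tier → outcome, so adjusting for it blocks the indirect effect. For the total causal effect of campaign, use the unadjusted pooled rates.
So P(outcome | do(Campaign Y)) is just the pooled rate for Campaign Y: 227/800 = 0.284.

0.28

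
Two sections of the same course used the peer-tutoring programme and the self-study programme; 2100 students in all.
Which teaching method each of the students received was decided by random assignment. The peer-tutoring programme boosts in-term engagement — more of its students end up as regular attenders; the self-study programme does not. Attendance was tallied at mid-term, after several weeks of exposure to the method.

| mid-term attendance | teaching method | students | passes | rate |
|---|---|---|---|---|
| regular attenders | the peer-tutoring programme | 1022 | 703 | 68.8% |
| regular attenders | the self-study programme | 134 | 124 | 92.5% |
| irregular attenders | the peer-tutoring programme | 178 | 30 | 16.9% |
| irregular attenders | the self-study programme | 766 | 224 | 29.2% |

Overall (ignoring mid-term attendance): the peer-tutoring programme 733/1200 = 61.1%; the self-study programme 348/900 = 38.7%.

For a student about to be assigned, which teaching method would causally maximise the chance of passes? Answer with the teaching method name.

the peer-tutoring programme

Mid-term attendance lies on the pathway teaching method → mid-term attendance → outcome, so adjusting for it blocks the indirect effect. For the total causal effect of teaching method, use the unadjusted pooled rates.
Pooled: the peer-tutoring programme 61.1% vs the self-study programme 38.7%; the peer-tutoring programme is higher overall.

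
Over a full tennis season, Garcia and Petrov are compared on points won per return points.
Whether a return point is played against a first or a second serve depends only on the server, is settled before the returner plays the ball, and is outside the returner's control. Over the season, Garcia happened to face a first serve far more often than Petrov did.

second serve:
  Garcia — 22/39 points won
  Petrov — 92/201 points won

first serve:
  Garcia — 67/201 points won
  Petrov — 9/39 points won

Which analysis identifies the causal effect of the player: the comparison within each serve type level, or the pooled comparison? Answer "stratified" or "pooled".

Within every serve type level Garcia has the higher rate, yet pooled Petrov does — Simpson's reversal.
The imbalance in serve type arose from how return points were allocated, not from anything the player did; and serve type independently affects the outcome. The pooled gap is confounded — condition on serve type.
Within each level — second serve: 56.4% vs 45.8%; first serve: 33.3% vs 23.1% — Garcia is higher every time.

stratified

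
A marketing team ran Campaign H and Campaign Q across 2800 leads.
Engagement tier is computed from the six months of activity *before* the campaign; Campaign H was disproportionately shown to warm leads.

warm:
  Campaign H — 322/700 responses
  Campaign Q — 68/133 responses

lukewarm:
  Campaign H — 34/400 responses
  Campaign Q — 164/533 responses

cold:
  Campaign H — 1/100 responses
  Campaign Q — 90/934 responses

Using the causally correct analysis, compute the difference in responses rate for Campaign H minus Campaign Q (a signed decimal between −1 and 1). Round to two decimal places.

The stratified and pooled comparisons disagree (Campaign Q wins within each engagement tier; Campaign H wins overall), so the answer turns on the causal role of engagement tier.
Since engagement tier is a pre-existing factor (not a product of the campaign) and it affects the outcome on its own, it is a confounder. The stratified rates, not the pooled rate, identify the causal effect.
Adjusting over the population distribution of engagement tier: 0.297·(0.460−0.511) + 0.333·(0.085−0.308) + 0.369·(0.010−0.096) = -0.121.

-0.12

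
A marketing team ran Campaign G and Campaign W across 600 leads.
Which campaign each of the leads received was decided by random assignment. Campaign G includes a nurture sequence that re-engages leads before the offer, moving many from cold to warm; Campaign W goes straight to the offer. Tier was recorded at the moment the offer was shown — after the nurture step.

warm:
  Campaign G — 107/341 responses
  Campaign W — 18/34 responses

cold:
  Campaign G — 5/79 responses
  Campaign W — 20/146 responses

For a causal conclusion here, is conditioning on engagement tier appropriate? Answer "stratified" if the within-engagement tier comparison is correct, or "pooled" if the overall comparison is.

pooled

Within every engagement tier level Campaign W has the higher rate, yet pooled Campaign G does — Simpson's reversal.
Because the campaign influences engagement tier, engagement tier is a post-treatment mediator, not a confounder. Stratifying on it would bias the estimate; the causal effect is the crude pooled difference.
Pooled: Campaign G 26.7% vs Campaign W 21.1%; Campaign G is higher overall.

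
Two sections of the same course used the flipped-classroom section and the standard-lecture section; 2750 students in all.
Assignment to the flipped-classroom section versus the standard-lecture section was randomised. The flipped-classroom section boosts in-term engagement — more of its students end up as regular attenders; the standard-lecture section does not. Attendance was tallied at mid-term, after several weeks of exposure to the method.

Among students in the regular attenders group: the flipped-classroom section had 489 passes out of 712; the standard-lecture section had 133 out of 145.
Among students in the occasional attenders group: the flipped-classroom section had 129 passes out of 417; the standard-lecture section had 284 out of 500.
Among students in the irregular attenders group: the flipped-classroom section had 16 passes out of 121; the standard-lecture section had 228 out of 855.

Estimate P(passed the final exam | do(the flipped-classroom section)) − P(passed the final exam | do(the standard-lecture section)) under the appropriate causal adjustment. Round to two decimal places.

+0.08

The stratified and pooled comparisons disagree (the standard-lecture section wins within each mid-term attendance; the flipped-classroom section wins overall), so the answer turns on the causal role of mid-term attendance.
Because the teaching method influences mid-term attendance, mid-term attendance is a post-treatment mediator, not a confounder. Stratifying on it would bias the estimate; the causal effect is the crude pooled difference.
The causal difference is the pooled difference: 0.507 − 0.430 = +0.077.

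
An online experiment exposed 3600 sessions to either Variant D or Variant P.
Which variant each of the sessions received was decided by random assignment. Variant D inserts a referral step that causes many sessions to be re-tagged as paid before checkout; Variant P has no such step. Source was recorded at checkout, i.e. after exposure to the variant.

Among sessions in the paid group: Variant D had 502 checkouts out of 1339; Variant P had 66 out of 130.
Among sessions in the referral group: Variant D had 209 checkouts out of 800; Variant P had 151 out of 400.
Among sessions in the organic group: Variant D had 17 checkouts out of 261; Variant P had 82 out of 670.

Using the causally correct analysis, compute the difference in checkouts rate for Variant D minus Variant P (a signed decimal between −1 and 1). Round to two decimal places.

+0.05

Variant P is higher inside every traffic source stratum but Variant D is higher in aggregate. Whether to stratify depends on how traffic source relates to the variant.
Traffic source is recorded after the variant and is itself shifted by it — it sits on the causal path from variant to outcome. Conditioning on a mediator would strip out part of the effect we want; the pooled comparison gives the total causal effect.
The causal difference is the pooled difference: 0.303 − 0.249 = +0.054.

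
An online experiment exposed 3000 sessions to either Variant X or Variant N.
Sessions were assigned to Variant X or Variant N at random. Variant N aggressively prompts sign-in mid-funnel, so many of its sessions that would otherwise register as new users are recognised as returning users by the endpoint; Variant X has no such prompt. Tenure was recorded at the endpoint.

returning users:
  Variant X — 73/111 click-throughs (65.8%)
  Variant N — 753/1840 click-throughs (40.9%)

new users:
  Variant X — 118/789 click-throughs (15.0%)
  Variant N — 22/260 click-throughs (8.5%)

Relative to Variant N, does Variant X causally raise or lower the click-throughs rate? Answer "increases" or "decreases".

decreases

Variant X is higher inside every user tenure stratum but Variant N is higher in aggregate. Whether to stratify depends on how user tenure relates to the variant.
User tenure is recorded after the variant and is itself shifted by it — it sits on the causal path from variant to outcome. Conditioning on a mediator would strip out part of the effect we want; the pooled comparison gives the total causal effect.
Pooled: Variant X 21.2% vs Variant N 36.9%; Variant N is higher overall.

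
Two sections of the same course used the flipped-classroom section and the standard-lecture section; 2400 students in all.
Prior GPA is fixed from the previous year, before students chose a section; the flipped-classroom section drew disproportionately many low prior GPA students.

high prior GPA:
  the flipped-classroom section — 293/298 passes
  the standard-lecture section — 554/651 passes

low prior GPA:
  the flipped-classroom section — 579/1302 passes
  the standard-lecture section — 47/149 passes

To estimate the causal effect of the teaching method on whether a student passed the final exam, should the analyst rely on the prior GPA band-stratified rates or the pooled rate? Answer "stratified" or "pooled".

The stratified and pooled comparisons disagree (the flipped-classroom section wins within each prior GPA band; the standard-lecture section wins overall), so the answer turns on the causal role of prior GPA band.
Prior GPA band differs across teaching methods for reasons unrelated to any effect of the teaching method itself, and it separately predicts the outcome — a classic confounder. We must compare within prior GPA band levels.
Within each level — high prior GPA: 98.3% vs 85.1%; low prior GPA: 44.5% vs 31.5% — the flipped-classroom section is higher every time.

stratified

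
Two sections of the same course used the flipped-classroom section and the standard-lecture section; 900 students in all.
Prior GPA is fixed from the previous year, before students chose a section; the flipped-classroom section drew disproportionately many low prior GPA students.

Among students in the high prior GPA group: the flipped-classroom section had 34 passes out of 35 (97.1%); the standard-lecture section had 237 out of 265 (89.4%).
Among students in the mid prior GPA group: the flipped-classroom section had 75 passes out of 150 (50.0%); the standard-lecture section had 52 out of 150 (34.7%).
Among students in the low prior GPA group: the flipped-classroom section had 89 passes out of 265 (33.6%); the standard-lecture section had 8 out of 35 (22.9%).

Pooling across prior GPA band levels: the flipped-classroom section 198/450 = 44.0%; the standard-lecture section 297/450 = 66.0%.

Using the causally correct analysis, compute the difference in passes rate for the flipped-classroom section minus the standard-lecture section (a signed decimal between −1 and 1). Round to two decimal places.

+0.11

Prior GPA band satisfies the back-door criterion: it is not a descendant of the teaching method, and it blocks the spurious path from teaching method to outcome. Adjusting for it (i.e., using the within-prior GPA band rates) gives the causal effect.
Adjusting over the population distribution of prior GPA band: 0.333·(0.971−0.894) + 0.333·(0.500−0.347) + 0.333·(0.336−0.229) = +0.113.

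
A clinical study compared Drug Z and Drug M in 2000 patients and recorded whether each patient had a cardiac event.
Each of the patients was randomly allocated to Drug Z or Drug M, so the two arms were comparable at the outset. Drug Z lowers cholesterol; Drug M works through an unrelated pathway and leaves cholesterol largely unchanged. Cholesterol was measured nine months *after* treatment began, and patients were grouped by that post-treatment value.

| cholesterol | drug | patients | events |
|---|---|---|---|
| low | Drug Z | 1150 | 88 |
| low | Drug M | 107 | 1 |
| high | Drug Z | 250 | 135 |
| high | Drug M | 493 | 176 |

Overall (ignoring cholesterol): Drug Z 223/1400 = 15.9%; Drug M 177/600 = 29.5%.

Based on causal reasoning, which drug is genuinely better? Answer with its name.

Drug Z

Drug M is lower inside every cholesterol stratum but Drug Z is lower in aggregate. Whether to stratify depends on how cholesterol relates to the drug.
The distribution of cholesterol is itself part of what the drug does — it is an intermediate outcome. Holding it fixed would remove that part of the effect; the total effect is the pooled difference.
Pooled: Drug Z 15.9% vs Drug M 29.5%; Drug Z is lower overall.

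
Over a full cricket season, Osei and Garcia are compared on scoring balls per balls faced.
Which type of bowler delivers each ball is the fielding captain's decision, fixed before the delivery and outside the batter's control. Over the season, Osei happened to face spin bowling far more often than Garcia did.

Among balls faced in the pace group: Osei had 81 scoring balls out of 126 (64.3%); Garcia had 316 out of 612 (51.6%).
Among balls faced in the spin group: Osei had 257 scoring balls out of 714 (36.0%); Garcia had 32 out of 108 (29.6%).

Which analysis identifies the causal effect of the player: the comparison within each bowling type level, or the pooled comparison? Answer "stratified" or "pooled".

stratified

The stratified and pooled comparisons disagree (Osei wins within each bowling type; Garcia wins overall), so the answer turns on the causal role of bowling type.
The imbalance in bowling type arose from how balls faced were allocated, not from anything the player did; and bowling type independently affects the outcome. The pooled gap is confounded — condition on bowling type.
Within each level — pace: 64.3% vs 51.6%; spin: 36.0% vs 29.6% — Osei is higher every time.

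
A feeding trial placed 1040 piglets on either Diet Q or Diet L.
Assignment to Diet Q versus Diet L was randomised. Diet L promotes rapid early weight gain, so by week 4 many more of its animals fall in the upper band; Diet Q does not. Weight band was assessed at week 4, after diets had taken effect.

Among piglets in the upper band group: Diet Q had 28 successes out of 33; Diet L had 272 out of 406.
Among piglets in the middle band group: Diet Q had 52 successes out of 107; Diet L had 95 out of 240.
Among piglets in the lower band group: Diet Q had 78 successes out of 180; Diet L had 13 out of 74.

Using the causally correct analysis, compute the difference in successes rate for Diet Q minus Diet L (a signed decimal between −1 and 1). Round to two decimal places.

-0.03

Because the diet influences week-4 weight band, week-4 weight band is a post-treatment mediator, not a confounder. Stratifying on it would bias the estimate; the causal effect is the crude pooled difference.
The causal difference is the pooled difference: 0.494 − 0.528 = -0.034.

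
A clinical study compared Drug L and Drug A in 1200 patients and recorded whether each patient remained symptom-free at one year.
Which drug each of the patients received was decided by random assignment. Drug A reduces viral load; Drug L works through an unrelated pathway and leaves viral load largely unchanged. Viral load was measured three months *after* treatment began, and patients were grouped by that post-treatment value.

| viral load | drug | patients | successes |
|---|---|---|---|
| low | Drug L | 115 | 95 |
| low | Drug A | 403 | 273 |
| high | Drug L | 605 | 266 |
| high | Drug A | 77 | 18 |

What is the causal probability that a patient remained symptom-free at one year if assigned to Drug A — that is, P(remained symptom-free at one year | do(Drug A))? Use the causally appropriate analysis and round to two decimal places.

0.61

The distribution of viral load is itself part of what the drug does — it is an intermediate outcome. Holding it fixed would remove that part of the effect; the total effect is the pooled difference.
So P(outcome | do(Drug A)) is just the pooled rate for Drug A: 291/480 = 0.606.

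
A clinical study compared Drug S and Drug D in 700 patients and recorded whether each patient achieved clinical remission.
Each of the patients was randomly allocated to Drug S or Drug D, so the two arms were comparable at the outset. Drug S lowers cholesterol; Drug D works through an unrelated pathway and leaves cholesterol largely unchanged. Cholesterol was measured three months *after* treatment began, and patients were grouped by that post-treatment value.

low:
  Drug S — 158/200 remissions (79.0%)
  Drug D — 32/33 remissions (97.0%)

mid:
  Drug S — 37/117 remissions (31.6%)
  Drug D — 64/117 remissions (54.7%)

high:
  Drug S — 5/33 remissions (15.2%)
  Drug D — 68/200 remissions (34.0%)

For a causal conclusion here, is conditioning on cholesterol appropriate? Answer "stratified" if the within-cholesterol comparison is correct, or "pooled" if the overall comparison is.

Within every cholesterol level Drug D has the higher rate, yet pooled Drug S does — Simpson's reversal.
The distribution of cholesterol is itself part of what the drug does — it is an intermediate outcome. Holding it fixed would remove that part of the effect; the total effect is the pooled difference.
Pooled: Drug S 57.1% vs Drug D 46.9%; Drug S is higher overall.

pooled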